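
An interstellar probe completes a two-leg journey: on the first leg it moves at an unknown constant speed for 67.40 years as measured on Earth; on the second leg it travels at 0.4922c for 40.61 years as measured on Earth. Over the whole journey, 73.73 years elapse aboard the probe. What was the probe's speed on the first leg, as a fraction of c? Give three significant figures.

Leg 1: speed unknown; τ_1 = 67.40/γ_1.
Leg 2: γ = 1/√(1 − 0.4922²) = 1/√0.7577 = 1.149; τ_2 = 40.61/1.149 = 35.35 years.
Total proper time: τ_1 + 35.35 = 73.73, so τ_1 = 73.73 − 35.35 = 38.38 years.
γ_1 = 67.40/38.38 = 1.756; β = √(1 − 1/γ²) = √0.6757.

β = 0.822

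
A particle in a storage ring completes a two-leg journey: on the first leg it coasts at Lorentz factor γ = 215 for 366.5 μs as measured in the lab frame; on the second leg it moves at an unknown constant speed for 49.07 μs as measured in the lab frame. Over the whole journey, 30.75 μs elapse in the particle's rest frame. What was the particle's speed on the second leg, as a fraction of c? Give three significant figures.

Leg 1: γ = 215; τ_1 = 366.5/215.0 = 1.705 μs.
Leg 2: speed unknown; τ_2 = 49.07/γ_2.
Total proper time: 1.705 + τ_2 = 30.75, so τ_2 = 30.75 − 1.705 = 29.05 μs.
γ_2 = 49.07/29.05 = 1.689; β = √(1 − 1/γ²) = √0.6496.

β = 0.806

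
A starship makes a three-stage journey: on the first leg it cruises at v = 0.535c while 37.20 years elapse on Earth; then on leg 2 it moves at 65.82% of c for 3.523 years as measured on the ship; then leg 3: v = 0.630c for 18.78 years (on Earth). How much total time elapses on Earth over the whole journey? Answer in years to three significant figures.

Leg 1: 37.20 years is already measured on Earth.
Leg 2: β = 0.6582; γ = 1/√(1 − 0.6582²) = 1/√0.5668 = 1.328; Δt_2 = 1.328 × 3.523 = 4.680 years.
Leg 3: 18.78 years is already measured on Earth.
Total: 37.20 + 4.680 + 18.78 years.

Δt = 60.7 years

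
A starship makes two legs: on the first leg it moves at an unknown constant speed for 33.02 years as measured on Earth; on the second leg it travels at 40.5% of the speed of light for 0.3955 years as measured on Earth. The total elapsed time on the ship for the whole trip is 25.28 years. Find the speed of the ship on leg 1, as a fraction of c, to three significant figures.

Leg 1: speed unknown; τ_1 = 33.02/γ_1.
Leg 2: β = 0.405; γ = 1/√(1 − 0.405²) = 1/√0.8360 = 1.094; τ_2 = 0.3955/1.094 = 0.3616 years.
Total proper time: τ_1 + 0.3616 = 25.28, so τ_1 = 25.28 − 0.3616 = 24.92 years.
γ_1 = 33.02/24.92 = 1.325; β = √(1 − 1/γ²) = √0.4305.

β = 0.656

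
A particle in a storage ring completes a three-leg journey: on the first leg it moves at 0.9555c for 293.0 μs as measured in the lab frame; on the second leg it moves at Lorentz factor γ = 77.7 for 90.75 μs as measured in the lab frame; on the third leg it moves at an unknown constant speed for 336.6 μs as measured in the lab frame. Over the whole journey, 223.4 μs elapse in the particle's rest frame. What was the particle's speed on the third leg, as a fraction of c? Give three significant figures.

Leg 1: γ = 1/√(1 − 0.9555²) = 1/√0.08702 = 3.390; τ_1 = 293.0/3.390 = 86.43 μs.
Leg 2: γ = 77.7; τ_2 = 90.75/77.70 = 1.168 μs.
Leg 3: speed unknown; τ_3 = 336.6/γ_3.
Total proper time: 86.43 + 1.168 + τ_3 = 223.4, so τ_3 = 223.4 − 87.60 = 135.8 μs.
γ_3 = 336.6/135.8 = 2.479; β = √(1 − 1/γ²) = √0.8372.

β = 0.915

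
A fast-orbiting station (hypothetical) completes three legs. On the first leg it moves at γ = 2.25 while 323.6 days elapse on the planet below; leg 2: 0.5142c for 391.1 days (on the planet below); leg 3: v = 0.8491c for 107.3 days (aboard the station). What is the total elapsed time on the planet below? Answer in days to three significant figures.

Δt = 918 days

Leg 1: 323.6 days is already measured on the planet below.
Leg 2: 391.1 days is already measured on the planet below.
Leg 3: γ = 1/√(1 − 0.8491²) = 1/√0.2790 = 1.893; Δt_3 = 1.893 × 107.3 = 203.1 days.
Total: 323.6 + 391.1 + 203.1 days.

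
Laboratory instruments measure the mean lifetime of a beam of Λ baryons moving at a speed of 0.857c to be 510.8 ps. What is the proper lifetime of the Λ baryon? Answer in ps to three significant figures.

τ₀ = 263 ps

γ = 1/√(1 − 0.857²) = 1/√0.2656 = 1.941
The lab-frame lifetime is the dilated interval; the proper lifetime is τ₀ = Δt/γ = 510.8/1.941 ps.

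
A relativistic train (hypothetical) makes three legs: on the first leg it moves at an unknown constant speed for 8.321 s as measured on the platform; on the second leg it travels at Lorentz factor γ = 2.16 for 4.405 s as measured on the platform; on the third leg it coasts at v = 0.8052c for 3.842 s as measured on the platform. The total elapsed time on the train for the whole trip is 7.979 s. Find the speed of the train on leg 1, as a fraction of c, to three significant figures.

Leg 1: speed unknown; τ_1 = 8.321/γ_1.
Leg 2: γ = 2.16; τ_2 = 4.405/2.160 = 2.039 s.
Leg 3: γ = 1/√(1 − 0.8052²) = 1/√0.3517 = 1.686; τ_3 = 3.842/1.686 = 2.278 s.
Total proper time: τ_1 + 2.039 + 2.278 = 7.979, so τ_1 = 7.979 − 4.318 = 3.661 s.
γ_1 = 8.321/3.661 = 2.273; β = √(1 − 1/γ²) = √0.8064.

β = 0.898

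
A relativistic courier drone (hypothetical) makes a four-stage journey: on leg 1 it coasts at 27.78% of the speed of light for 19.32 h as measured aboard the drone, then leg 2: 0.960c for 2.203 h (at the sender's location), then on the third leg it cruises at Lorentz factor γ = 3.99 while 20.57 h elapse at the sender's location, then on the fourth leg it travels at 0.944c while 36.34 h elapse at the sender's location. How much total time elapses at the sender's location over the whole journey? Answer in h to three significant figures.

Leg 1: β = 0.2778; γ = 1/√(1 − 0.2778²) = 1/√0.9228 = 1.041; Δt_1 = 1.041 × 19.32 = 20.11 h.
Leg 2: 2.203 h is already measured at the sender's location.
Leg 3: 20.57 h is already measured at the sender's location.
Leg 4: 36.34 h is already measured at the sender's location.
Total: 20.11 + 2.203 + 20.57 + 36.34 h.

Δt = 79.2 h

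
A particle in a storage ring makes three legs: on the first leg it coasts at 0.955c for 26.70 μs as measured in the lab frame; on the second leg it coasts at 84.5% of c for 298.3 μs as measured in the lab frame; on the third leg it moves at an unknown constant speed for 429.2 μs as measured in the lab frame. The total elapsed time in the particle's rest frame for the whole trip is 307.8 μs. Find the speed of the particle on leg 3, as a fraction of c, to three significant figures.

β = 0.945

Leg 1: γ = 1/√(1 − 0.955²) = 1/√0.08798 = 3.371; τ_1 = 26.70/3.371 = 7.919 μs.
Leg 2: β = 0.845; γ = 1/√(1 − 0.845²) = 1/√0.2860 = 1.870; τ_2 = 298.3/1.870 = 159.5 μs.
Leg 3: speed unknown; τ_3 = 429.2/γ_3.
Total proper time: 7.919 + 159.5 + τ_3 = 307.8, so τ_3 = 307.8 − 167.4 = 140.4 μs.
γ_3 = 429.2/140.4 = 3.058; β = √(1 − 1/γ²) = √0.8931.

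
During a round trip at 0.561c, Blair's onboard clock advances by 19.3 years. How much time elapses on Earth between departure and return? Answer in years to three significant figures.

Δt = 23.3 years

γ = 1/√(1 − 0.561²) = 1/√0.6853 = 1.208
Earth-frame duration is the dilated interval: Δt = γτ = 1.208 × 19.3 years.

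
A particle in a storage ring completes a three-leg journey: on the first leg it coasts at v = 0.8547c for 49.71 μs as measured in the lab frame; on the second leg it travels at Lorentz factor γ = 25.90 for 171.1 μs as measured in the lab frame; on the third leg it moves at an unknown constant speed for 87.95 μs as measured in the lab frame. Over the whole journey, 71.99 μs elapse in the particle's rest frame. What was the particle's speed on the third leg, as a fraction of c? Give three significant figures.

β = 0.893

Leg 1: γ = 1/√(1 − 0.8547²) = 1/√0.2695 = 1.926; τ_1 = 49.71/1.926 = 25.81 μs.
Leg 2: γ = 25.90; τ_2 = 171.1/25.90 = 6.606 μs.
Leg 3: speed unknown; τ_3 = 87.95/γ_3.
Total proper time: 25.81 + 6.606 + τ_3 = 71.99, so τ_3 = 71.99 − 32.41 = 39.58 μs.
γ_3 = 87.95/39.58 = 2.222; β = √(1 − 1/γ²) = √0.7975.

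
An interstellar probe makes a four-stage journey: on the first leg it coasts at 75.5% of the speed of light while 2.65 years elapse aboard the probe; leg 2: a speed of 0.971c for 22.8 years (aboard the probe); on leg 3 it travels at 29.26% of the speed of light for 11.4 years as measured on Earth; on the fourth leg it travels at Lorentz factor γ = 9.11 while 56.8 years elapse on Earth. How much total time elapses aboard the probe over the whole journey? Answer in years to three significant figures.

Leg 1: 2.65 years is already measured aboard the probe.
Leg 2: 22.8 years is already measured aboard the probe.
Leg 3: β = 0.2926; γ = 1/√(1 − 0.2926²) = 1/√0.9144 = 1.046; τ_3 = 11.4/1.046 = 10.90 years.
Leg 4: γ = 9.11; τ_4 = 56.8/9.110 = 6.235 years.
Total: 2.650 + 22.80 + 10.90 + 6.235 years.

τ = 42.6 years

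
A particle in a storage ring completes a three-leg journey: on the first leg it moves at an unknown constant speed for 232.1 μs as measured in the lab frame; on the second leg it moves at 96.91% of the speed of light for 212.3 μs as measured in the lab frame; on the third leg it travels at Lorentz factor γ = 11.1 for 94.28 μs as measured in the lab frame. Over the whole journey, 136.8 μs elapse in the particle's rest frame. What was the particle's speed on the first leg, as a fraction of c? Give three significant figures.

Leg 1: speed unknown; τ_1 = 232.1/γ_1.
Leg 2: β = 0.9691; γ = 1/√(1 − 0.9691²) = 1/√0.06085 = 4.054; τ_2 = 212.3/4.054 = 52.37 μs.
Leg 3: γ = 11.1; τ_3 = 94.28/11.10 = 8.494 μs.
Total proper time: τ_1 + 52.37 + 8.494 = 136.8, so τ_1 = 136.8 − 60.86 = 75.94 μs.
γ_1 = 232.1/75.94 = 3.056; β = √(1 − 1/γ²) = √0.8930.

β = 0.945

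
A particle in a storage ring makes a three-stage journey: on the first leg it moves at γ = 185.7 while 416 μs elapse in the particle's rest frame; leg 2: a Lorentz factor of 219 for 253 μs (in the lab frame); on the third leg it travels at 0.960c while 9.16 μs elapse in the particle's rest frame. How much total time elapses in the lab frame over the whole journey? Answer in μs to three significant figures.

Δt = 7.75×10⁴ μs

Leg 1: γ = 185.7; Δt_1 = 185.7 × 416 = 7.725×10⁴ μs.
Leg 2: 253 μs is already measured in the lab frame.
Leg 3: γ = 1/√(1 − 0.960²) = 25/7 ≈ 3.571; Δt_3 = 3.571 × 9.16 = 32.71 μs.
Total: 7.725×10⁴ + 253.0 + 32.71 μs.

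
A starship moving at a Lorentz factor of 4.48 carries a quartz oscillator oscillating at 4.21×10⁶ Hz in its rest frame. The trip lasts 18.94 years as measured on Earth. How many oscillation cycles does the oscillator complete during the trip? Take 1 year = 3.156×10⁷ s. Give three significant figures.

γ = 4.48
The oscillator's own cycle count is N = f × τ where τ is the proper time on the ship. τ = Δt/γ = 18.94/4.480 = 4.228 years = 1.334×10⁸ s.
N = 4.21×10⁶ × 1.334×10⁸ = 5.617×10¹⁴.

N = 5.62×10¹⁴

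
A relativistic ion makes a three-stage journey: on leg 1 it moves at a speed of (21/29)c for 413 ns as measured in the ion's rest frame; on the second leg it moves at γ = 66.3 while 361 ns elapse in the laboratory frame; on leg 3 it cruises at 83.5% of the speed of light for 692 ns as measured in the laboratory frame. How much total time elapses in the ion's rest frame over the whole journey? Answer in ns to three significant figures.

τ = 799 ns

Leg 1: 413 ns is already measured in the ion's rest frame.
Leg 2: γ = 66.3; τ_2 = 361/66.30 = 5.445 ns.
Leg 3: β = 0.835; γ = 1/√(1 − 0.835²) = 1/√0.3028 = 1.817; τ_3 = 692/1.817 = 380.8 ns.
Total: 413.0 + 5.445 + 380.8 ns.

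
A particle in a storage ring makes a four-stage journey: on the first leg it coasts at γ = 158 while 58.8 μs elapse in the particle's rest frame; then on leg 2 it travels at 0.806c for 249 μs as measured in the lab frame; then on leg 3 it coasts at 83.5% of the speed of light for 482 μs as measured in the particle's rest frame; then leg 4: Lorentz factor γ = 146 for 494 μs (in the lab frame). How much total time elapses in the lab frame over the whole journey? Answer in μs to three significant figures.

Leg 1: γ = 158; Δt_1 = 158.0 × 58.8 = 9290 μs.
Leg 2: 249 μs is already measured in the lab frame.
Leg 3: β = 0.835; γ = 1/√(1 − 0.835²) = 1/√0.3028 = 1.817; Δt_3 = 1.817 × 482 = 876.0 μs.
Leg 4: 494 μs is already measured in the lab frame.
Total: 9290 + 249.0 + 876.0 + 494.0 μs.

Δt = 1.09×10⁴ μs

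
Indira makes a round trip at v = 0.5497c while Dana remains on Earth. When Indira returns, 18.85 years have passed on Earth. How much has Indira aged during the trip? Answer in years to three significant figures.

τ = 15.7 years

γ = 1/√(1 − 0.5497²) = 1/√0.6978 = 1.197
Indira's clock measures proper time along the trip: τ = Δt/γ = 18.85/1.197 years.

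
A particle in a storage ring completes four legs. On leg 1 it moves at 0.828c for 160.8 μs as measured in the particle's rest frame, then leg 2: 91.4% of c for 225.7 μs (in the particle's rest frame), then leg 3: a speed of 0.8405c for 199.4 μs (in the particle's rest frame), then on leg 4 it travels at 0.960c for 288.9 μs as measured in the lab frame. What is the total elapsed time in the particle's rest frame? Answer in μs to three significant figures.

τ = 667 μs

Leg 1: 160.8 μs is already measured in the particle's rest frame.
Leg 2: 225.7 μs is already measured in the particle's rest frame.
Leg 3: 199.4 μs is already measured in the particle's rest frame.
Leg 4: γ = 1/√(1 − 0.960²) = 25/7 ≈ 3.571; τ_4 = 288.9/3.571 = 80.89 μs.
Total: 160.8 + 225.7 + 199.4 + 80.89 μs.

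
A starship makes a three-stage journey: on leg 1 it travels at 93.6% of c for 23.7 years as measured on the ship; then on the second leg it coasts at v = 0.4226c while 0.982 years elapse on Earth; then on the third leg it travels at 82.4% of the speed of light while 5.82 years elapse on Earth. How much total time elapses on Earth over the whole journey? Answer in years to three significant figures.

Leg 1: β = 0.936; γ = 1/√(1 − 0.936²) = 1/√0.1239 = 2.841; Δt_1 = 2.841 × 23.7 = 67.33 years.
Leg 2: 0.982 years is already measured on Earth.
Leg 3: 5.82 years is already measured on Earth.
Total: 67.33 + 0.9820 + 5.820 years.

Δt = 74.1 years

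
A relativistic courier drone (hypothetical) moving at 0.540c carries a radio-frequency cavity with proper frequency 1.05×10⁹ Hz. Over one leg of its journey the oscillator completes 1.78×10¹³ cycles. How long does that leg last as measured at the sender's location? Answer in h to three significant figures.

Δt = 5.59 h

γ = 1/√(1 − 0.540²) = 1/√0.7084 = 1.188
Proper time for N cycles: τ = N/f = 1.78×10¹³/(1.05×10⁹) = 1.695×10⁴ s = 4.709 h.
Lab-frame duration Δt = γτ = 1.188 × 4.709 = 5.595 h.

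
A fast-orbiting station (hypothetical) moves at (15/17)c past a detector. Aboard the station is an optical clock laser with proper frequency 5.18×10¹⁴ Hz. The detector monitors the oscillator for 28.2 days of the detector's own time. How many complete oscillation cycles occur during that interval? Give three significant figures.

N = 5.94×10²⁰

γ = 1/√(1 − (15/17)²) = 17/8 = 2.125
During 28.2 days of lab time, the oscillator's proper time advances by τ = Δt/γ = 28.2/2.125 = 13.27 days = 1.147×10⁶ s.
N = f × τ = 5.18×10¹⁴ × 1.147×10⁶ = 5.939×10²⁰.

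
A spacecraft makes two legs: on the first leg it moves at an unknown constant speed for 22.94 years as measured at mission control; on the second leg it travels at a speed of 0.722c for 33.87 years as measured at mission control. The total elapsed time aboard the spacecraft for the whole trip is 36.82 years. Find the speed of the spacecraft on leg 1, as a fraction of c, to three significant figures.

Leg 1: speed unknown; τ_1 = 22.94/γ_1.
Leg 2: γ = 1/√(1 − 0.722²) = 1/√0.4787 = 1.445; τ_2 = 33.87/1.445 = 23.43 years.
Total proper time: τ_1 + 23.43 = 36.82, so τ_1 = 36.82 − 23.43 = 13.39 years.
γ_1 = 22.94/13.39 = 1.714; β = √(1 − 1/γ²) = √0.6595.

β = 0.812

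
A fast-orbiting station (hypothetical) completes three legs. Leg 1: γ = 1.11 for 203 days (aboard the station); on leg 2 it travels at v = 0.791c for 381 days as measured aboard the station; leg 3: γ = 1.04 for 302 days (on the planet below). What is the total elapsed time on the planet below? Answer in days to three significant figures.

Leg 1: γ = 1.11; Δt_1 = 1.110 × 203 = 225.3 days.
Leg 2: γ = 1/√(1 − 0.791²) = 1/√0.3743 = 1.634; Δt_2 = 1.634 × 381 = 622.7 days.
Leg 3: 302 days is already measured on the planet below.
Total: 225.3 + 622.7 + 302.0 days.

Δt = 1150 days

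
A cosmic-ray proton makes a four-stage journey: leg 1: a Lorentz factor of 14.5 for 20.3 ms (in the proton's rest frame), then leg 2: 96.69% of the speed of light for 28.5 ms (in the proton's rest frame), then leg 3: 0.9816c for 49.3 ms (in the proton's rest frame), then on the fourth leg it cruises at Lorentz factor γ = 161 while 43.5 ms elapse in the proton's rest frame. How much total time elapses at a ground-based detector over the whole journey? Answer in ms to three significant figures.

Leg 1: γ = 14.5; Δt_1 = 14.50 × 20.3 = 294.3 ms.
Leg 2: β = 0.9669; γ = 1/√(1 − 0.9669²) = 1/√0.06510 = 3.919; Δt_2 = 3.919 × 28.5 = 111.7 ms.
Leg 3: γ = 1/√(1 − 0.9816²) = 1/√0.03646 = 5.237; Δt_3 = 5.237 × 49.3 = 258.2 ms.
Leg 4: γ = 161; Δt_4 = 161.0 × 43.5 = 7004 ms.
Total: 294.3 + 111.7 + 258.2 + 7004 ms.

Δt = 7670 ms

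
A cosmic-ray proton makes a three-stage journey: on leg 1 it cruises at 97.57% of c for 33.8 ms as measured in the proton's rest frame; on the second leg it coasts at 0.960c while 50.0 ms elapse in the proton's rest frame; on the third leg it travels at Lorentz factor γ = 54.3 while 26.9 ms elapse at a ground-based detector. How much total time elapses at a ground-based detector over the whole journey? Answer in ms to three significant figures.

Δt = 360 ms

Leg 1: β = 0.9757; γ = 1/√(1 − 0.9757²) = 1/√0.04801 = 4.564; Δt_1 = 4.564 × 33.8 = 154.3 ms.
Leg 2: γ = 1/√(1 − 0.960²) = 25/7 ≈ 3.571; Δt_2 = 3.571 × 50.0 = 178.6 ms.
Leg 3: 26.9 ms is already measured at a ground-based detector.
Total: 154.3 + 178.6 + 26.90 ms.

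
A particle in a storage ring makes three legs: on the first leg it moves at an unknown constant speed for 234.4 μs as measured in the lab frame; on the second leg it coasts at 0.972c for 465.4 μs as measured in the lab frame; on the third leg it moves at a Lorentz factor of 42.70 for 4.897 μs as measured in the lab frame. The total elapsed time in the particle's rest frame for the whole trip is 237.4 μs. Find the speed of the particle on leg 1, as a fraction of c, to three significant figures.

Leg 1: speed unknown; τ_1 = 234.4/γ_1.
Leg 2: γ = 1/√(1 − 0.972²) = 1/√0.05522 = 4.256; τ_2 = 465.4/4.256 = 109.4 μs.
Leg 3: γ = 42.70; τ_3 = 4.897/42.70 = 0.1147 μs.
Total proper time: τ_1 + 109.4 + 0.1147 = 237.4, so τ_1 = 237.4 − 109.5 = 127.9 μs.
γ_1 = 234.4/127.9 = 1.832; β = √(1 − 1/γ²) = √0.7022.

β = 0.838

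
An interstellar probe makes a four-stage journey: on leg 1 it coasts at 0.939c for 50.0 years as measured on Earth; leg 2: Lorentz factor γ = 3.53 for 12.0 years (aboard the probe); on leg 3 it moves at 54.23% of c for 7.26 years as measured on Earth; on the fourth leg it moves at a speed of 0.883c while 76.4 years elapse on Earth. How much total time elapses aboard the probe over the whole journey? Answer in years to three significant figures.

τ = 71.2 years

Leg 1: γ = 1/√(1 − 0.939²) = 1/√0.1183 = 2.908; τ_1 = 50.0/2.908 = 17.20 years.
Leg 2: 12.0 years is already measured aboard the probe.
Leg 3: β = 0.5423; γ = 1/√(1 − 0.5423²) = 1/√0.7059 = 1.190; τ_3 = 7.26/1.190 = 6.100 years.
Leg 4: γ = 1/√(1 − 0.883²) = 1/√0.2203 = 2.131; τ_4 = 76.4/2.131 = 35.86 years.
Total: 17.20 + 12.00 + 6.100 + 35.86 years.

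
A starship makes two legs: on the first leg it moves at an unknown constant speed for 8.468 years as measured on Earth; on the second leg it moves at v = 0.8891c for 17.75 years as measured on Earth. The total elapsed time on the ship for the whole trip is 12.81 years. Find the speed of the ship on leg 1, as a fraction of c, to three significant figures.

β = 0.833

Leg 1: speed unknown; τ_1 = 8.468/γ_1.
Leg 2: γ = 1/√(1 − 0.8891²) = 1/√0.2095 = 2.185; τ_2 = 17.75/2.185 = 8.124 years.
Total proper time: τ_1 + 8.124 = 12.81, so τ_1 = 12.81 − 8.124 = 4.686 years.
γ_1 = 8.468/4.686 = 1.807; β = √(1 − 1/γ²) = √0.6938.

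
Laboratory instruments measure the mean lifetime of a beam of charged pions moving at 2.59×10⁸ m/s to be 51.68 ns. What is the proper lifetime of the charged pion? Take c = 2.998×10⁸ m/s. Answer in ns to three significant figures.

β = 2.59×10⁸/2.998×10⁸ = 0.8639; γ = 1/√(1 − 0.8639²) = 1.986
The lab-frame lifetime is the dilated interval; the proper lifetime is τ₀ = Δt/γ = 51.68/1.986 ns.

τ₀ = 26.0 ns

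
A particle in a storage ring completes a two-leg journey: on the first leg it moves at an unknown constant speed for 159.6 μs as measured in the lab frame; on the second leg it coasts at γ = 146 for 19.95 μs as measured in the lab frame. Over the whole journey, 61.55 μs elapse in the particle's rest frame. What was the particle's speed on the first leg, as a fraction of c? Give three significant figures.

Leg 1: speed unknown; τ_1 = 159.6/γ_1.
Leg 2: γ = 146; τ_2 = 19.95/146.0 = 0.1366 μs.
Total proper time: τ_1 + 0.1366 = 61.55, so τ_1 = 61.55 − 0.1366 = 61.41 μs.
γ_1 = 159.6/61.41 = 2.599; β = √(1 − 1/γ²) = √0.8519.

β = 0.923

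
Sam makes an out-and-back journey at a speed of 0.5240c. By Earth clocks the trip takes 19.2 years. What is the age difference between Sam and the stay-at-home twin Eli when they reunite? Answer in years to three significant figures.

Δt − τ = 2.85 years

γ = 1/√(1 − 0.5240²) = 1/√0.7254 = 1.174
Sam's elapsed proper time: τ = 19.2/1.174 = 16.35 years.
Age gap = Δt − τ = 19.2 − 16.35 years.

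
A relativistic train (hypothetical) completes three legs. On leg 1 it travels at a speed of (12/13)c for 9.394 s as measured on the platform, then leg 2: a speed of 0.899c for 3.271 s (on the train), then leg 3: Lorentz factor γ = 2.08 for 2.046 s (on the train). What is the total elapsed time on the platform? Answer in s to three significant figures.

Δt = 21.1 s

Leg 1: 9.394 s is already measured on the platform.
Leg 2: γ = 1/√(1 − 0.899²) = 1/√0.1918 = 2.283; Δt_2 = 2.283 × 3.271 = 7.469 s.
Leg 3: γ = 2.08; Δt_3 = 2.080 × 2.046 = 4.256 s.
Total: 9.394 + 7.469 + 4.256 s.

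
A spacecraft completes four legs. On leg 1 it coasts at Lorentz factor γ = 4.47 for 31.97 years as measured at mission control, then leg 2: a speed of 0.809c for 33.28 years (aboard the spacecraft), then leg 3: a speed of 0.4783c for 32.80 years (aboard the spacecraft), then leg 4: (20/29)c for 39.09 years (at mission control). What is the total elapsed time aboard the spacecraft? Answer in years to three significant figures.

τ = 102 years

Leg 1: γ = 4.47; τ_1 = 31.97/4.470 = 7.152 years.
Leg 2: 33.28 years is already measured aboard the spacecraft.
Leg 3: 32.80 years is already measured aboard the spacecraft.
Leg 4: γ = 1/√(1 − (20/29)²) = 29/21 ≈ 1.381; τ_4 = 39.09/1.381 = 28.31 years.
Total: 7.152 + 33.28 + 32.80 + 28.31 years.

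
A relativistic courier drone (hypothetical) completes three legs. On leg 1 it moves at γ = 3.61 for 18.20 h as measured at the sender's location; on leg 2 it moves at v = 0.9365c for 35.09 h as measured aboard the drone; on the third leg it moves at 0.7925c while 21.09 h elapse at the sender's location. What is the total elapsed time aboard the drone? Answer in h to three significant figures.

τ = 53.0 h

Leg 1: γ = 3.61; τ_1 = 18.20/3.610 = 5.042 h.
Leg 2: 35.09 h is already measured aboard the drone.
Leg 3: γ = 1/√(1 − 0.7925²) = 1/√0.3719 = 1.640; τ_3 = 21.09/1.640 = 12.86 h.
Total: 5.042 + 35.09 + 12.86 h.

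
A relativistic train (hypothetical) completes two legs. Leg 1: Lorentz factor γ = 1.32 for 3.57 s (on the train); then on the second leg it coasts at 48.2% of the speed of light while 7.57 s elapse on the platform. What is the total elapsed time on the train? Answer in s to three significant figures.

Leg 1: 3.57 s is already measured on the train.
Leg 2: β = 0.482; γ = 1/√(1 − 0.482²) = 1/√0.7677 = 1.141; τ_2 = 7.57/1.141 = 6.633 s.
Total: 3.570 + 6.633 s.

τ = 10.2 s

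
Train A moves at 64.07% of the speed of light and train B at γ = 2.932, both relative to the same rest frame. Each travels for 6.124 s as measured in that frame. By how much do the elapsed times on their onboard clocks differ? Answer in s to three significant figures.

A: β = 0.6407; γ = 1/√(1 − 0.6407²) = 1/√0.5895 = 1.302; τ_A = 6.124/1.302 = 4.702 s.
B: γ = 2.932; τ_B = 6.124/2.932 = 2.089 s.

|τ_A − τ_B| = 2.61 s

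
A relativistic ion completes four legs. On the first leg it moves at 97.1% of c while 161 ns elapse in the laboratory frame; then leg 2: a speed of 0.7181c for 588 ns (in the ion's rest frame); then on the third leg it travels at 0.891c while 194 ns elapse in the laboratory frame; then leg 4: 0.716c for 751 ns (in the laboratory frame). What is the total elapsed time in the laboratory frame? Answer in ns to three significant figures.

Leg 1: 161 ns is already measured in the laboratory frame.
Leg 2: γ = 1/√(1 − 0.7181²) = 1/√0.4843 = 1.437; Δt_2 = 1.437 × 588 = 844.9 ns.
Leg 3: 194 ns is already measured in the laboratory frame.
Leg 4: 751 ns is already measured in the laboratory frame.
Total: 161.0 + 844.9 + 194.0 + 751.0 ns.

Δt = 1950 ns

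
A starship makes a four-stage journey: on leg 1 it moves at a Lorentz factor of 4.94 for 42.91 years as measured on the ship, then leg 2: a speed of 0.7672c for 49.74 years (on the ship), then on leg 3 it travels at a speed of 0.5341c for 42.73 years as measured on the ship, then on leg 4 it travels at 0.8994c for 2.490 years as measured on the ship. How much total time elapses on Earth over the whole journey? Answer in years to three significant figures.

Leg 1: γ = 4.94; Δt_1 = 4.940 × 42.91 = 212.0 years.
Leg 2: γ = 1/√(1 − 0.7672²) = 1/√0.4114 = 1.559; Δt_2 = 1.559 × 49.74 = 77.55 years.
Leg 3: γ = 1/√(1 − 0.5341²) = 1/√0.7147 = 1.183; Δt_3 = 1.183 × 42.73 = 50.54 years.
Leg 4: γ = 1/√(1 − 0.8994²) = 1/√0.1911 = 2.288; Δt_4 = 2.288 × 2.490 = 5.696 years.
Total: 212.0 + 77.55 + 50.54 + 5.696 years.

Δt = 346 years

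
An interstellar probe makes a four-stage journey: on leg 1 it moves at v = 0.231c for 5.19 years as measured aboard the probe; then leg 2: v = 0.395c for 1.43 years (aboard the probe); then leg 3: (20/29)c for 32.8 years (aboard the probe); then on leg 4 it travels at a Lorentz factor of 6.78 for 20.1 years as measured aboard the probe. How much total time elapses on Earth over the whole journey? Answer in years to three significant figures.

Δt = 188 years

Leg 1: γ = 1/√(1 − 0.231²) = 1/√0.9466 = 1.028; Δt_1 = 1.028 × 5.19 = 5.334 years.
Leg 2: γ = 1/√(1 − 0.395²) = 1/√0.8440 = 1.089; Δt_2 = 1.089 × 1.43 = 1.557 years.
Leg 3: γ = 1/√(1 − (20/29)²) = 29/21 ≈ 1.381; Δt_3 = 1.381 × 32.8 = 45.30 years.
Leg 4: γ = 6.78; Δt_4 = 6.780 × 20.1 = 136.3 years.
Total: 5.334 + 1.557 + 45.30 + 136.3 years.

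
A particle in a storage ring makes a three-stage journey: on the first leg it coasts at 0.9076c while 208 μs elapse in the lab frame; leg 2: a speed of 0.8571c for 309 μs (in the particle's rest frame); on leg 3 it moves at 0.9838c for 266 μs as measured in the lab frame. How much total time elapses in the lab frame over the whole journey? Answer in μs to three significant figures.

Δt = 1070 μs

Leg 1: 208 μs is already measured in the lab frame.
Leg 2: γ = 1/√(1 − 0.8571²) = 1/√0.2654 = 1.941; Δt_2 = 1.941 × 309 = 599.8 μs.
Leg 3: 266 μs is already measured in the lab frame.
Total: 208.0 + 599.8 + 266.0 μs.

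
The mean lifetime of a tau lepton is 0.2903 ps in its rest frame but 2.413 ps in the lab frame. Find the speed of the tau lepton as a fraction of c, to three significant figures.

γ = Δt/τ₀ = 2.413/0.2903 = 8.312
β = √(1 − 1/γ²) = √(1 − 0.01447) = √0.9855

v = 0.993c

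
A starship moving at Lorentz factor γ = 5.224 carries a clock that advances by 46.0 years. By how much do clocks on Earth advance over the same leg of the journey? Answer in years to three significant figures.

γ = 5.224
The interval measured on the ship is the proper time (both events occur at the same place in that frame); the lab-frame interval is Δt = γτ = 5.224 × 46.0 years.

Δt = 240 years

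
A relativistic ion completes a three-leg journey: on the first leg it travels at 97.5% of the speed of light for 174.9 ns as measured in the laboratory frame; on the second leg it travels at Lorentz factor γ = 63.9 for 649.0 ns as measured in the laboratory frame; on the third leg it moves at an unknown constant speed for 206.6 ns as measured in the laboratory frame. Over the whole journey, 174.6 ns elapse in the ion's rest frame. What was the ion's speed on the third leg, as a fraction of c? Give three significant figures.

Leg 1: β = 0.975; γ = 1/√(1 − 0.975²) = 1/√0.04938 = 4.500; τ_1 = 174.9/4.500 = 38.86 ns.
Leg 2: γ = 63.9; τ_2 = 649.0/63.90 = 10.16 ns.
Leg 3: speed unknown; τ_3 = 206.6/γ_3.
Total proper time: 38.86 + 10.16 + τ_3 = 174.6, so τ_3 = 174.6 − 49.02 = 125.6 ns.
γ_3 = 206.6/125.6 = 1.645; β = √(1 − 1/γ²) = √0.6305.

β = 0.794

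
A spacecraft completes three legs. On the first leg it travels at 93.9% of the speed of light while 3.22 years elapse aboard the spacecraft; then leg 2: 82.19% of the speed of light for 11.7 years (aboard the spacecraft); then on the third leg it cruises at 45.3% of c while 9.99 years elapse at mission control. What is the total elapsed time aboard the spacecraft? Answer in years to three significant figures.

τ = 23.8 years

Leg 1: 3.22 years is already measured aboard the spacecraft.
Leg 2: 11.7 years is already measured aboard the spacecraft.
Leg 3: β = 0.453; γ = 1/√(1 − 0.453²) = 1/√0.7948 = 1.122; τ_3 = 9.99/1.122 = 8.906 years.
Total: 3.220 + 11.70 + 8.906 years.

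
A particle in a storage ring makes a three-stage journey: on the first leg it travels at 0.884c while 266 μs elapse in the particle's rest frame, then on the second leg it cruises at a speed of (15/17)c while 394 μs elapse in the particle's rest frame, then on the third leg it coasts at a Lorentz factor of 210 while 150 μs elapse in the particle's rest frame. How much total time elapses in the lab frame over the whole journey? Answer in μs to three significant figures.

Leg 1: γ = 1/√(1 − 0.884²) = 1/√0.2185 = 2.139; Δt_1 = 2.139 × 266 = 569.0 μs.
Leg 2: γ = 1/√(1 − (15/17)²) = 17/8 = 2.125; Δt_2 = 2.125 × 394 = 837.2 μs.
Leg 3: γ = 210; Δt_3 = 210.0 × 150 = 3.150×10⁴ μs.
Total: 569.0 + 837.2 + 3.150×10⁴ μs.

Δt = 3.29×10⁴ μs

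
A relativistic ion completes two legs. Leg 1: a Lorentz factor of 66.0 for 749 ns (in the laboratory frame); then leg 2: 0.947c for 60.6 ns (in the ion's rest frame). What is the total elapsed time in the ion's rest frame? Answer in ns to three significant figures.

τ = 71.9 ns

Leg 1: γ = 66.0; τ_1 = 749/66.00 = 11.35 ns.
Leg 2: 60.6 ns is already measured in the ion's rest frame.
Total: 11.35 + 60.60 ns.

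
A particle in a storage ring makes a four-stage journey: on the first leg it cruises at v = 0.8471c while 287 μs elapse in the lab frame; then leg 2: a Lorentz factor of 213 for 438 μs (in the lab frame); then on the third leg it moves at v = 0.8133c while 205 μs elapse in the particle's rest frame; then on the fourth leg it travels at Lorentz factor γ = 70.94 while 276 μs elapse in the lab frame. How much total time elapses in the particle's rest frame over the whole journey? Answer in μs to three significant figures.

τ = 363 μs

Leg 1: γ = 1/√(1 − 0.8471²) = 1/√0.2824 = 1.882; τ_1 = 287/1.882 = 152.5 μs.
Leg 2: γ = 213; τ_2 = 438/213.0 = 2.056 μs.
Leg 3: 205 μs is already measured in the particle's rest frame.
Leg 4: γ = 70.94; τ_4 = 276/70.94 = 3.891 μs.
Total: 152.5 + 2.056 + 205.0 + 3.891 μs.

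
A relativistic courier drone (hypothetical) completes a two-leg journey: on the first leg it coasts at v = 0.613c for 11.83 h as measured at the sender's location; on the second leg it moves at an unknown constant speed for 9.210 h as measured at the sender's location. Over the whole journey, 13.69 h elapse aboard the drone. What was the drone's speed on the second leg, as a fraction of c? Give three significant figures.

β = 0.882

Leg 1: γ = 1/√(1 − 0.613²) = 1/√0.6242 = 1.266; τ_1 = 11.83/1.266 = 9.347 h.
Leg 2: speed unknown; τ_2 = 9.210/γ_2.
Total proper time: 9.347 + τ_2 = 13.69, so τ_2 = 13.69 − 9.347 = 4.343 h.
γ_2 = 9.210/4.343 = 2.120; β = √(1 − 1/γ²) = √0.7776.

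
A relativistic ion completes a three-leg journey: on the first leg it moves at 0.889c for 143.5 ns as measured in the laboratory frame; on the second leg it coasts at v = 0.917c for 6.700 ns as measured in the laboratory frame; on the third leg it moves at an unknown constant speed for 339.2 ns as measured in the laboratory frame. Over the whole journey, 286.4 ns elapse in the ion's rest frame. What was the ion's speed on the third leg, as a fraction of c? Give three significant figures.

β = 0.766

Leg 1: γ = 1/√(1 − 0.889²) = 1/√0.2097 = 2.184; τ_1 = 143.5/2.184 = 65.71 ns.
Leg 2: γ = 1/√(1 − 0.917²) = 1/√0.1591 = 2.507; τ_2 = 6.700/2.507 = 2.673 ns.
Leg 3: speed unknown; τ_3 = 339.2/γ_3.
Total proper time: 65.71 + 2.673 + τ_3 = 286.4, so τ_3 = 286.4 − 68.38 = 218.0 ns.
γ_3 = 339.2/218.0 = 1.556; β = √(1 − 1/γ²) = √0.5869.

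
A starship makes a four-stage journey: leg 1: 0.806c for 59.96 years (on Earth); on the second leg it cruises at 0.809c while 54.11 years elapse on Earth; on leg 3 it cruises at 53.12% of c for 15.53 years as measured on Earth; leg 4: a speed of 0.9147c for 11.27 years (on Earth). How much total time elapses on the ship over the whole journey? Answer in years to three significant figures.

Leg 1: γ = 1/√(1 − 0.806²) = 1/√0.3504 = 1.689; τ_1 = 59.96/1.689 = 35.49 years.
Leg 2: γ = 1/√(1 − 0.809²) = 1/√0.3455 = 1.701; τ_2 = 54.11/1.701 = 31.81 years.
Leg 3: β = 0.5312; γ = 1/√(1 − 0.5312²) = 1/√0.7178 = 1.180; τ_3 = 15.53/1.180 = 13.16 years.
Leg 4: γ = 1/√(1 − 0.9147²) = 1/√0.1633 = 2.474; τ_4 = 11.27/2.474 = 4.555 years.
Total: 35.49 + 31.81 + 13.16 + 4.555 years.

τ = 85.0 years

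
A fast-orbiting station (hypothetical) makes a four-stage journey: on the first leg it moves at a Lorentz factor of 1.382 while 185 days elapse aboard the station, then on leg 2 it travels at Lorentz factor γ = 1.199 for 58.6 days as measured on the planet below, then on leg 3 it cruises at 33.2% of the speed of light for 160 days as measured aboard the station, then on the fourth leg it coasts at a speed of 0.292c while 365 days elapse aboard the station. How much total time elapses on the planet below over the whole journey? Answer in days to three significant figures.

Δt = 866 days

Leg 1: γ = 1.382; Δt_1 = 1.382 × 185 = 255.7 days.
Leg 2: 58.6 days is already measured on the planet below.
Leg 3: β = 0.332; γ = 1/√(1 − 0.332²) = 1/√0.8898 = 1.060; Δt_3 = 1.060 × 160 = 169.6 days.
Leg 4: γ = 1/√(1 − 0.292²) = 1/√0.9147 = 1.046; Δt_4 = 1.046 × 365 = 381.6 days.
Total: 255.7 + 58.60 + 169.6 + 381.6 days.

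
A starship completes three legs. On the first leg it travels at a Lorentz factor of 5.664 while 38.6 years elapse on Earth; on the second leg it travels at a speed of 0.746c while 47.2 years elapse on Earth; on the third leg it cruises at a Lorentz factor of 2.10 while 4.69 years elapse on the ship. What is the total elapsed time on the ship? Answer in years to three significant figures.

τ = 42.9 years

Leg 1: γ = 5.664; τ_1 = 38.6/5.664 = 6.815 years.
Leg 2: γ = 1/√(1 − 0.746²) = 1/√0.4435 = 1.502; τ_2 = 47.2/1.502 = 31.43 years.
Leg 3: 4.69 years is already measured on the ship.
Total: 6.815 + 31.43 + 4.690 years.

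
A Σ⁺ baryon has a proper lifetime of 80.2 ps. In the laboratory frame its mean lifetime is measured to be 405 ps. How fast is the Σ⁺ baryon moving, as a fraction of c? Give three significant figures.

v = 0.980c

γ = Δt/τ₀ = 405/80.2 = 5.050
β = √(1 − 1/γ²) = √(1 − 0.03921) = √0.9608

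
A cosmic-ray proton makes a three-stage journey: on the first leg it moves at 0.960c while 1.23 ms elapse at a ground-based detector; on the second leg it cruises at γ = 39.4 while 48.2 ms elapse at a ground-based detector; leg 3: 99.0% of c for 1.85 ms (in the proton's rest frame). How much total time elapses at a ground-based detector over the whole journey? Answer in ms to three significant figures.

Δt = 62.5 ms

Leg 1: 1.23 ms is already measured at a ground-based detector.
Leg 2: 48.2 ms is already measured at a ground-based detector.
Leg 3: β = 0.990; γ = 1/√(1 − 0.990²) = 1/√0.01990 = 7.089; Δt_3 = 7.089 × 1.85 = 13.11 ms.
Total: 1.230 + 48.20 + 13.11 ms.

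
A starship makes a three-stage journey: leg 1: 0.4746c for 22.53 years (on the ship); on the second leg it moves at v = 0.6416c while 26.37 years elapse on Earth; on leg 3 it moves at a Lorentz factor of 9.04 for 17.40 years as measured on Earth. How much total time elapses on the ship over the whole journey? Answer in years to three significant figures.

τ = 44.7 years

Leg 1: 22.53 years is already measured on the ship.
Leg 2: γ = 1/√(1 − 0.6416²) = 1/√0.5883 = 1.304; τ_2 = 26.37/1.304 = 20.23 years.
Leg 3: γ = 9.04; τ_3 = 17.40/9.040 = 1.925 years.
Total: 22.53 + 20.23 + 1.925 years.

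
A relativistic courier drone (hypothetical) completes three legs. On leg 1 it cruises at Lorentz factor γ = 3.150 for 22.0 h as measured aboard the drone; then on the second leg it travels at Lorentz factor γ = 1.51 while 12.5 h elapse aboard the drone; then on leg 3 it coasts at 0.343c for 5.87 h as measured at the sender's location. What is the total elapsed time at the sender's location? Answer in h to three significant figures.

Δt = 94.0 h

Leg 1: γ = 3.150; Δt_1 = 3.150 × 22.0 = 69.30 h.
Leg 2: γ = 1.51; Δt_2 = 1.510 × 12.5 = 18.87 h.
Leg 3: 5.87 h is already measured at the sender's location.
Total: 69.30 + 18.87 + 5.870 h.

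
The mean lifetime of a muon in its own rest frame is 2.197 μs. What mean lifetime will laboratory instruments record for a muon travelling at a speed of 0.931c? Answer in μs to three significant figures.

γ = 1/√(1 − 0.931²) = 1/√0.1332 = 2.740
The rest-frame lifetime is the proper time; the lab measures the dilated interval Δt = γτ₀ = 2.740 × 2.197 μs.

Δt = 6.02 μs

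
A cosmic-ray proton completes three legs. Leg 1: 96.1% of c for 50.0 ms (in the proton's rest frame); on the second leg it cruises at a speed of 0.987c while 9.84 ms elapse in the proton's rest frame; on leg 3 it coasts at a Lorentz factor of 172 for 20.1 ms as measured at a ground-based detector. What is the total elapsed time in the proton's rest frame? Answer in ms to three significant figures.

Leg 1: 50.0 ms is already measured in the proton's rest frame.
Leg 2: 9.84 ms is already measured in the proton's rest frame.
Leg 3: γ = 172; τ_3 = 20.1/172.0 = 0.1169 ms.
Total: 50.00 + 9.840 + 0.1169 ms.

τ = 60.0 ms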